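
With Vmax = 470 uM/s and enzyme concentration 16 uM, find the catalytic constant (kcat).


kcat = Vmax / [E]t
kcat = 470 / 16
kcat = 29.375 s^-1

29.375 s^-1


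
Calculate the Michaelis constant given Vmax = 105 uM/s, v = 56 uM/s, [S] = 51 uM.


Km = [S] * (Vmax - v) / v
Km = 51 * (105 - 56) / 56
Km = 44.625 uM

44.625 uM


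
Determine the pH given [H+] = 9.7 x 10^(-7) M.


pH = -log10([H+])
pH = -log10(9.7 x 10^(-7))
pH = 6.0132

6.0132


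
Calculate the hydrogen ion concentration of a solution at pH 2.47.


[H+] = 10^(-pH)
[H+] = 10^(-2.47)
[H+] = 0.0034 M

0.0034 M


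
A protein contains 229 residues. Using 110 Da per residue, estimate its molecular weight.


MW = n_residues * 110 Da
MW = 229 * 110
MW = 25190 Da

25190 Da


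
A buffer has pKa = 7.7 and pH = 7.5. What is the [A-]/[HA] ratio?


[A-]/[HA] = 10^(pH - pKa)
= 10^(7.5 - 7.7)
= 0.631

0.631


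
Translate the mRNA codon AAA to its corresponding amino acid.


Standard genetic code lookup.
Codon AAA -> Lys

Lys


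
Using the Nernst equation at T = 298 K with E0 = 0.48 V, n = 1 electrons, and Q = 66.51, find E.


E = E0 - (RT/nF) * ln(Q)
E = 0.48 - (8.314 * 298 / (1 * 96485)) * ln(66.51)
E = 0.3722 V

0.3722 V


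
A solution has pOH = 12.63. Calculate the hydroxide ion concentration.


[OH-] = 10^(-pOH)
[OH-] = 10^(-12.63)
[OH-] = 2.344e-13 M

2.344e-13 M


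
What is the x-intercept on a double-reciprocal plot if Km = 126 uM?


x-intercept = -1/Km
= -1/126
= -0.0079 1/uM

-0.0079 1/uM


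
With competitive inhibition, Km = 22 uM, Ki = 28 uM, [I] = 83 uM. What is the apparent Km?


Km_app = Km * (1 + [I]/Ki)
Km_app = 22 * (1 + 83/28)
Km_app = 87.2143 uM

87.2143 uM


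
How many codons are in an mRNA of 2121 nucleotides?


codons = nucleotides / 3
codons = 2121 / 3 = 707

707


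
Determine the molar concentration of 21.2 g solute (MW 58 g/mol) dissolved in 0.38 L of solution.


C = (mass / MW) / volume
C = (21.2 / 58) / 0.38
C = 0.9619 M

0.9619 M


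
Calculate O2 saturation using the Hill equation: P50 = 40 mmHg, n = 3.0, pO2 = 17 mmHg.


Y = pO2^n / (P50^n + pO2^n)
Y = 17^3.0 / (40^3.0 + 17^3.0)
Y = 7.13%

7.13%


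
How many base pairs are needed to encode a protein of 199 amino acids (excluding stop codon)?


Each amino acid = 1 codon = 3 bp
bp = 199 * 3 = 597 bp

597 bp


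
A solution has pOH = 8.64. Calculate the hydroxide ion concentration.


[OH-] = 10^(-pOH)
[OH-] = 10^(-8.64)
[OH-] = 2.291e-09 M

2.291e-09 M


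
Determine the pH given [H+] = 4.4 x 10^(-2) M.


pH = -log10([H+])
pH = -log10(4.4 x 10^(-2))
pH = 1.3565

1.3565


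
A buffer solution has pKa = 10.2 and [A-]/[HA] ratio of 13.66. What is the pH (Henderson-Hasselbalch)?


pH = pKa + log10([A-]/[HA])
pH = 10.2 + log10(13.66)
pH = 11.3355

11.3355


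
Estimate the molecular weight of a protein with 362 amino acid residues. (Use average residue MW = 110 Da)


MW = n_residues * 110 Da
MW = 362 * 110
MW = 39820 Da

39820 Da


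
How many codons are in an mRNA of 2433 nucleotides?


codons = nucleotides / 3
codons = 2433 / 3 = 811

811


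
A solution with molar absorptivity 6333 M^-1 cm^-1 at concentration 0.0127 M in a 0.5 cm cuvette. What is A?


A = epsilon * c * l
A = 6333 * 0.0127 * 0.5
A = 40.2145

40.2145


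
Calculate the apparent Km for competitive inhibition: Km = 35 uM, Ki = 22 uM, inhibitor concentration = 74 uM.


Km_app = Km * (1 + [I]/Ki)
Km_app = 35 * (1 + 74/22)
Km_app = 152.7273 uM

152.7273 uM


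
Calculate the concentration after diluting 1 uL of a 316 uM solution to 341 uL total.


C2 = C1 * V1 / V2
C2 = 316 * 1 / 341
C2 = 0.9267 uM

0.9267 uM


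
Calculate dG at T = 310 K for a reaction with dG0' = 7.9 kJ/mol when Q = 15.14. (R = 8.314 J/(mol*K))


dG = dG0' + RT * ln(Q) / 1000
dG = 7.9 + 8.314 * 310 * ln(15.14) / 1000
dG = 14.9035 kJ/mol

14.9035 kJ/mol


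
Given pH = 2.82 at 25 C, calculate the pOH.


pOH = 14 - pH
pOH = 14 - 2.82
pOH = 11.18

11.18


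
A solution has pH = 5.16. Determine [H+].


[H+] = 10^(-pH)
[H+] = 10^(-5.16)
[H+] = 6.918e-06 M

6.918e-06 M


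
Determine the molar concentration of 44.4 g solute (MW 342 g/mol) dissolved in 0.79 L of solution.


C = (mass / MW) / volume
C = (44.4 / 342) / 0.79
C = 0.1643 M

0.1643 M


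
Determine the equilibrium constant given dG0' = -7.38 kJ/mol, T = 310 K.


Keq = exp(-dG0 * 1000 / (R * T))
Keq = exp(-(-7.38) * 1000 / (8.314 * 310))
Keq = 17.5213

17.5213


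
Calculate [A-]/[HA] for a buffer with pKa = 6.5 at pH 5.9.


[A-]/[HA] = 10^(pH - pKa)
= 10^(5.9 - 6.5)
= 0.2512

0.2512


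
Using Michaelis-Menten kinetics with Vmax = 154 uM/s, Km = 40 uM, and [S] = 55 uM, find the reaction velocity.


v = Vmax * [S] / (Km + [S])
v = 154 * 55 / (40 + 55)
v = 89.1579 uM/s

89.1579 uM/s


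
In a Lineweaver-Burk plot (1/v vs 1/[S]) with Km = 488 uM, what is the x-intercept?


x-intercept = -1/Km
= -1/488
= -0.002 1/uM

-0.002 1/uM


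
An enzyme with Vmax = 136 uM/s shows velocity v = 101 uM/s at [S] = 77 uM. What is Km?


Km = [S] * (Vmax - v) / v
Km = 77 * (136 - 101) / 101
Km = 26.6832 uM

26.6832 uM


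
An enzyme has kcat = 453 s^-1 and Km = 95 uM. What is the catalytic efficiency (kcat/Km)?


Catalytic efficiency = kcat / Km
= 453 / 95
= 4.7684 uM^-1*s^-1

4.7684 uM^-1*s^-1


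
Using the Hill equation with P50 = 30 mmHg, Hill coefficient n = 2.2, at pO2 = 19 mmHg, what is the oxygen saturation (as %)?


Y = pO2^n / (P50^n + pO2^n)
Y = 19^2.2 / (30^2.2 + 19^2.2)
Y = 26.8%

26.8%


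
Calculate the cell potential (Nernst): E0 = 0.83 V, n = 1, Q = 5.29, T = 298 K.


E = E0 - (RT/nF) * ln(Q)
E = 0.83 - (8.314 * 298 / (1 * 96485)) * ln(5.29)
E = 0.7872 V

0.7872 V


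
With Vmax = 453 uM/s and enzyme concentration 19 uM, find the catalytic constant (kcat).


kcat = Vmax / [E]t
kcat = 453 / 19
kcat = 23.8421 s^-1

23.8421 s^-1


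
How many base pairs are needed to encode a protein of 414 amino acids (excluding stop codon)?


Each amino acid = 1 codon = 3 bp
bp = 414 * 3 = 1242 bp

1242 bp


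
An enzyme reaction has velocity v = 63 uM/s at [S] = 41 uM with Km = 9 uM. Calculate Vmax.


Vmax = v * (Km + [S]) / [S]
Vmax = 63 * (9 + 41) / 41
Vmax = 76.8293 uM/s

76.8293 uM/s


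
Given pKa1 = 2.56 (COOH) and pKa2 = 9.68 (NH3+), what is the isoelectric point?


pI = (pKa1 + pKa2) / 2
pI = (2.56 + 9.68) / 2
pI = 6.12

6.12


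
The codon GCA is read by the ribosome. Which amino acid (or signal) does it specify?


Standard genetic code lookup.
Codon GCA -> Ala

Ala


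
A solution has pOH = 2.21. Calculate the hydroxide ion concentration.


[OH-] = 10^(-pOH)
[OH-] = 10^(-2.21)
[OH-] = 0.0062 M

0.0062 M


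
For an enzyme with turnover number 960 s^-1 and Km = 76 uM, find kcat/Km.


Catalytic efficiency = kcat / Km
= 960 / 76
= 12.6316 uM^-1*s^-1

12.6316 uM^-1*s^-1


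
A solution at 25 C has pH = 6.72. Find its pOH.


pOH = 14 - pH
pOH = 14 - 6.72
pOH = 7.28

7.28


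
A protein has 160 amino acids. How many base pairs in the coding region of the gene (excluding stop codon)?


Each amino acid = 1 codon = 3 bp
bp = 160 * 3 = 480 bp

480 bp


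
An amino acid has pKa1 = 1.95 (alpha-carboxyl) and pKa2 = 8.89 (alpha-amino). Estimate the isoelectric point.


pI = (pKa1 + pKa2) / 2
pI = (1.95 + 8.89) / 2
pI = 5.42

5.42


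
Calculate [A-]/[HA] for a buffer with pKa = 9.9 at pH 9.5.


[A-]/[HA] = 10^(pH - pKa)
= 10^(9.5 - 9.9)
= 0.3981

0.3981


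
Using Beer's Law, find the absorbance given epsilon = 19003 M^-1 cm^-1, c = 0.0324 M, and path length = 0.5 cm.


A = epsilon * c * l
A = 19003 * 0.0324 * 0.5
A = 307.8486

307.8486


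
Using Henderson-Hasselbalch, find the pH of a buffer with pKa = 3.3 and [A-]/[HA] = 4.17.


pH = pKa + log10([A-]/[HA])
pH = 3.3 + log10(4.17)
pH = 3.9201

3.9201


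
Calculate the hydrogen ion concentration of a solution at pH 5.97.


[H+] = 10^(-pH)
[H+] = 10^(-5.97)
[H+] = 1.072e-06 M

1.072e-06 M


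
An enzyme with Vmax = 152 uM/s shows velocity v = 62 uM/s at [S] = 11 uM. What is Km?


Km = [S] * (Vmax - v) / v
Km = 11 * (152 - 62) / 62
Km = 15.9677 uM

15.9677 uM


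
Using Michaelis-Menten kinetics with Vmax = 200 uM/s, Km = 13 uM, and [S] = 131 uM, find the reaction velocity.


v = Vmax * [S] / (Km + [S])
v = 200 * 131 / (13 + 131)
v = 181.9444 uM/s

181.9444 uM/s


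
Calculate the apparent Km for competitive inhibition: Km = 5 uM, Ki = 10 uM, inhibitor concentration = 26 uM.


Km_app = Km * (1 + [I]/Ki)
Km_app = 5 * (1 + 26/10)
Km_app = 18.0 uM

18.0 uM


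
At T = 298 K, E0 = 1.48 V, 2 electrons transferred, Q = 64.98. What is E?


E = E0 - (RT/nF) * ln(Q)
E = 1.48 - (8.314 * 298 / (2 * 96485)) * ln(64.98)
E = 1.4264 V

1.4264 V


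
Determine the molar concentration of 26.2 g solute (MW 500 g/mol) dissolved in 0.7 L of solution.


C = (mass / MW) / volume
C = (26.2 / 500) / 0.7
C = 0.0749 M

0.0749 M


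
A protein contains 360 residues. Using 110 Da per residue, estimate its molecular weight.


MW = n_residues * 110 Da
MW = 360 * 110
MW = 39600 Da

39600 Da


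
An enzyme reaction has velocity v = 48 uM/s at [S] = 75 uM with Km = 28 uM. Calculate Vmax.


Vmax = v * (Km + [S]) / [S]
Vmax = 48 * (28 + 75) / 75
Vmax = 65.92 uM/s

65.92 uM/s


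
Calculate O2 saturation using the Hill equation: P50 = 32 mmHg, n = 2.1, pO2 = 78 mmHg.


Y = pO2^n / (P50^n + pO2^n)
Y = 78^2.1 / (32^2.1 + 78^2.1)
Y = 86.66%

86.66%


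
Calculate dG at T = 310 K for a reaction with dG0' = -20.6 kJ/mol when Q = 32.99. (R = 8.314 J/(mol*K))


dG = dG0' + RT * ln(Q) / 1000
dG = -20.6 + 8.314 * 310 * ln(32.99) / 1000
dG = -11.5891 kJ/mol

-11.5891 kJ/mol


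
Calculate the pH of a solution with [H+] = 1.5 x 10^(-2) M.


pH = -log10([H+])
pH = -log10(1.5 x 10^(-2))
pH = 1.8239

1.8239


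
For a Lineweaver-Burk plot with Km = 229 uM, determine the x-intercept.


x-intercept = -1/Km
= -1/229
= -0.0044 1/uM

-0.0044 1/uM


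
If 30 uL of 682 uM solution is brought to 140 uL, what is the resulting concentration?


C2 = C1 * V1 / V2
C2 = 682 * 30 / 140
C2 = 146.1429 uM

146.1429 uM


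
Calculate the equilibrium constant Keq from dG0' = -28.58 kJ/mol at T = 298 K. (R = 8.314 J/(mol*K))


Keq = exp(-dG0 * 1000 / (R * T))
Keq = exp(-(-28.58) * 1000 / (8.314 * 298))
Keq = 102281.8138

102281.8138


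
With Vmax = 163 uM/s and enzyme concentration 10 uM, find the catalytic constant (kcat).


kcat = Vmax / [E]t
kcat = 163 / 10
kcat = 16.3 s^-1

16.3 s^-1


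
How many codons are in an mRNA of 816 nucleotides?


codons = nucleotides / 3
codons = 816 / 3 = 272

272


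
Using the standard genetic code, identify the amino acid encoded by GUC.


Standard genetic code lookup.
Codon GUC -> Val

Val


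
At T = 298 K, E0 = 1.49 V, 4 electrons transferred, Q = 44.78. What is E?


E = E0 - (RT/nF) * ln(Q)
E = 1.49 - (8.314 * 298 / (4 * 96485)) * ln(44.78)
E = 1.4656 V

1.4656 V


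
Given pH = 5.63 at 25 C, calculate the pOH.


pOH = 14 - pH
pOH = 14 - 5.63
pOH = 8.37

8.37


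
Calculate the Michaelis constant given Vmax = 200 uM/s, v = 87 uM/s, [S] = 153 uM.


Km = [S] * (Vmax - v) / v
Km = 153 * (200 - 87) / 87
Km = 198.7241 uM

198.7241 uM


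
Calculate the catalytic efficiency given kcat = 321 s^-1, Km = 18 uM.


Catalytic efficiency = kcat / Km
= 321 / 18
= 17.8333 uM^-1*s^-1

17.8333 uM^-1*s^-1


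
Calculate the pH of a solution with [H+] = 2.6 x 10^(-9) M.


pH = -log10([H+])
pH = -log10(2.6 x 10^(-9))
pH = 8.585

8.585


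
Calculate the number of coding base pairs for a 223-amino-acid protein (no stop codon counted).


Each amino acid = 1 codon = 3 bp
bp = 223 * 3 = 669 bp

669 bp


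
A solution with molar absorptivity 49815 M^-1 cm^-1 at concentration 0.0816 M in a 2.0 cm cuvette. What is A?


A = epsilon * c * l
A = 49815 * 0.0816 * 2.0
A = 8129.808

8129.808


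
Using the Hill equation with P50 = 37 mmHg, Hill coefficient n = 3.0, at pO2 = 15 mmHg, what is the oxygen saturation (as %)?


Y = pO2^n / (P50^n + pO2^n)
Y = 15^3.0 / (37^3.0 + 15^3.0)
Y = 6.25%

6.25%


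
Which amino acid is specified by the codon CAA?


Standard genetic code lookup.
Codon CAA -> Gln

Gln


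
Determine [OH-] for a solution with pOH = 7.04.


[OH-] = 10^(-pOH)
[OH-] = 10^(-7.04)
[OH-] = 9.120e-08 M

9.120e-08 M


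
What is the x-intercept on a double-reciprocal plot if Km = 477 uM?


x-intercept = -1/Km
= -1/477
= -0.0021 1/uM

-0.0021 1/uM


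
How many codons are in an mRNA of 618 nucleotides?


codons = nucleotides / 3
codons = 618 / 3 = 206

206


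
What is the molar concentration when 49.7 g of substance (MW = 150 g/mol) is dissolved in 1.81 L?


C = (mass / MW) / volume
C = (49.7 / 150) / 1.81
C = 0.1831 M

0.1831 M


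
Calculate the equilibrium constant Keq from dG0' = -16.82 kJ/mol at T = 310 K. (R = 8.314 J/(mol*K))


Keq = exp(-dG0 * 1000 / (R * T))
Keq = exp(-(-16.82) * 1000 / (8.314 * 310))
Keq = 682.736

682.736


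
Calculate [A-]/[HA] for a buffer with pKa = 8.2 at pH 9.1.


[A-]/[HA] = 10^(pH - pKa)
= 10^(9.1 - 8.2)
= 7.9433

7.9433


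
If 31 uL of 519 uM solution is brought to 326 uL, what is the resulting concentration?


C2 = C1 * V1 / V2
C2 = 519 * 31 / 326
C2 = 49.3528 uM

49.3528 uM


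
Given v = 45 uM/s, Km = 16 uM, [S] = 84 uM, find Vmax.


Vmax = v * (Km + [S]) / [S]
Vmax = 45 * (16 + 84) / 84
Vmax = 53.5714 uM/s

53.5714 uM/s


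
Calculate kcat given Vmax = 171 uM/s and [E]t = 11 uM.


kcat = Vmax / [E]t
kcat = 171 / 11
kcat = 15.5455 s^-1

15.5455 s^-1


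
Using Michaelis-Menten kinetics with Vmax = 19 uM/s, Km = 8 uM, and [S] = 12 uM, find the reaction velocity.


v = Vmax * [S] / (Km + [S])
v = 19 * 12 / (8 + 12)
v = 11.4 uM/s

11.4 uM/s


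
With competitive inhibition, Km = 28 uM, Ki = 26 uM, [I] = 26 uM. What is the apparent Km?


Km_app = Km * (1 + [I]/Ki)
Km_app = 28 * (1 + 26/26)
Km_app = 56.0 uM

56.0 uM


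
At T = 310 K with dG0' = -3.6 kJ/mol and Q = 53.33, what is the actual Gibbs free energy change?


dG = dG0' + RT * ln(Q) / 1000
dG = -3.6 + 8.314 * 310 * ln(53.33) / 1000
dG = 6.6488 kJ/mol

6.6488 kJ/mol


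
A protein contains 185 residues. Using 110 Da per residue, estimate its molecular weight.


MW = n_residues * 110 Da
MW = 185 * 110
MW = 20350 Da

20350 Da


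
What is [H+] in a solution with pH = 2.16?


[H+] = 10^(-pH)
[H+] = 10^(-2.16)
[H+] = 0.0069 M

0.0069 M


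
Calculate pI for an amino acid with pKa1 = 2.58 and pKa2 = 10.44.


pI = (pKa1 + pKa2) / 2
pI = (2.58 + 10.44) / 2
pI = 6.51

6.51


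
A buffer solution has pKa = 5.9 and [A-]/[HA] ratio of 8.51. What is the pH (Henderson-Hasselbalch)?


pH = pKa + log10([A-]/[HA])
pH = 5.9 + log10(8.51)
pH = 6.8299

6.8299


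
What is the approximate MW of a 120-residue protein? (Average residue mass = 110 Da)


MW = n_residues * 110 Da
MW = 120 * 110
MW = 13200 Da

13200 Da


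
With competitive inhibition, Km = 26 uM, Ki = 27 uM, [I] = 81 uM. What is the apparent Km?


Km_app = Km * (1 + [I]/Ki)
Km_app = 26 * (1 + 81/27)
Km_app = 104.0 uM

104.0 uM


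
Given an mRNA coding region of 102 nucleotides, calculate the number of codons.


codons = nucleotides / 3
codons = 102 / 3 = 34

34


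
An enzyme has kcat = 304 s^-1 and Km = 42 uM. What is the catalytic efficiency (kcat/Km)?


Catalytic efficiency = kcat / Km
= 304 / 42
= 7.2381 uM^-1*s^-1

7.2381 uM^-1*s^-1


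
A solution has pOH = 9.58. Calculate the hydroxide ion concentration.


[OH-] = 10^(-pOH)
[OH-] = 10^(-9.58)
[OH-] = 2.630e-10 M

2.630e-10 M


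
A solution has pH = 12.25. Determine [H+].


[H+] = 10^(-pH)
[H+] = 10^(-12.25)
[H+] = 5.623e-13 M

5.623e-13 M


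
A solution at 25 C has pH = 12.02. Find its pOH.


pOH = 14 - pH
pOH = 14 - 12.02
pOH = 1.98

1.98


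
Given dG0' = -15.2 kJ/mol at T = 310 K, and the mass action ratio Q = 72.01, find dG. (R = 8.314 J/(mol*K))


dG = dG0' + RT * ln(Q) / 1000
dG = -15.2 + 8.314 * 310 * ln(72.01) / 1000
dG = -4.1772 kJ/mol

-4.1772 kJ/mol


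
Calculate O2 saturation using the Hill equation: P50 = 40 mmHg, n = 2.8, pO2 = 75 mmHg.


Y = pO2^n / (P50^n + pO2^n)
Y = 75^2.8 / (40^2.8 + 75^2.8)
Y = 85.32%

85.32%


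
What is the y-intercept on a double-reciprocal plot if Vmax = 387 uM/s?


y-intercept = 1/Vmax
= 1/387
= 0.0026 s/uM

0.0026 s/uM


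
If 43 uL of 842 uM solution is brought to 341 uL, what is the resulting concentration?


C2 = C1 * V1 / V2
C2 = 842 * 43 / 341
C2 = 106.176 uM

106.176 uM


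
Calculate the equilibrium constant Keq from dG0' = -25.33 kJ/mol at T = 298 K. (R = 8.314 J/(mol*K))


Keq = exp(-dG0 * 1000 / (R * T))
Keq = exp(-(-25.33) * 1000 / (8.314 * 298))
Keq = 27548.9315

27548.9315


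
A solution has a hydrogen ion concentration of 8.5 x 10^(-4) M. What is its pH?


pH = -log10([H+])
pH = -log10(8.5 x 10^(-4))
pH = 3.0706

3.0706


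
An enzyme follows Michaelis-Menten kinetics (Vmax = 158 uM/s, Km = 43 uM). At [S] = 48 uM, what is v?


v = Vmax * [S] / (Km + [S])
v = 158 * 48 / (43 + 48)
v = 83.3407 uM/s

83.3407 uM/s


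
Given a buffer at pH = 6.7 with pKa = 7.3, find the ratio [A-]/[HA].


[A-]/[HA] = 10^(pH - pKa)
= 10^(6.7 - 7.3)
= 0.2512

0.2512


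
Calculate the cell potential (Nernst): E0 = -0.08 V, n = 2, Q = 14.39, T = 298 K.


E = E0 - (RT/nF) * ln(Q)
E = -0.08 - (8.314 * 298 / (2 * 96485)) * ln(14.39)
E = -0.1142 V

-0.1142 V


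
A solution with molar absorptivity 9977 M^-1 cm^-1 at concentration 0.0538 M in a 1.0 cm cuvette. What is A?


A = epsilon * c * l
A = 9977 * 0.0538 * 1.0
A = 536.7626

536.7626


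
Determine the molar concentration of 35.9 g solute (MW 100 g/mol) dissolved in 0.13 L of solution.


C = (mass / MW) / volume
C = (35.9 / 100) / 0.13
C = 2.7615 M

2.7615 M


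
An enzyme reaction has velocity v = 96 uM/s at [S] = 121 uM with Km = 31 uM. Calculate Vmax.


Vmax = v * (Km + [S]) / [S]
Vmax = 96 * (31 + 121) / 121
Vmax = 120.595 uM/s

120.595 uM/s


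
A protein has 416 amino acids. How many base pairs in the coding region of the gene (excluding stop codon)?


Each amino acid = 1 codon = 3 bp
bp = 416 * 3 = 1248 bp

1248 bp


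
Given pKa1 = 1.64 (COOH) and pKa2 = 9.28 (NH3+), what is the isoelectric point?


pI = (pKa1 + pKa2) / 2
pI = (1.64 + 9.28) / 2
pI = 5.46

5.46


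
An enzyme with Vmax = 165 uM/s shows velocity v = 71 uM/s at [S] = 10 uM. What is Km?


Km = [S] * (Vmax - v) / v
Km = 10 * (165 - 71) / 71
Km = 13.2394 uM

13.2394 uM


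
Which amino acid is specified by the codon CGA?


Standard genetic code lookup.
Codon CGA -> Arg

Arg


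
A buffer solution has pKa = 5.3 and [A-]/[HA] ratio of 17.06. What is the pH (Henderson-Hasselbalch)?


pH = pKa + log10([A-]/[HA])
pH = 5.3 + log10(17.06)
pH = 6.532

6.532


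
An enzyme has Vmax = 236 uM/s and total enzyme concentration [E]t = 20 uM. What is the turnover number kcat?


kcat = Vmax / [E]t
kcat = 236 / 20
kcat = 11.8 s^-1

11.8 s^-1


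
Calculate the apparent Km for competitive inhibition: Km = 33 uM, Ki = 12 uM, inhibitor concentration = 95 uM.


Km_app = Km * (1 + [I]/Ki)
Km_app = 33 * (1 + 95/12)
Km_app = 294.25 uM

294.25 uM


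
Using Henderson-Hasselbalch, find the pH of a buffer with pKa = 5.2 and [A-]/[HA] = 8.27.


pH = pKa + log10([A-]/[HA])
pH = 5.2 + log10(8.27)
pH = 6.1175

6.1175


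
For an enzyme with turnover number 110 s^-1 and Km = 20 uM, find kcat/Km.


Catalytic efficiency = kcat / Km
= 110 / 20
= 5.5 uM^-1*s^-1

5.5 uM^-1*s^-1


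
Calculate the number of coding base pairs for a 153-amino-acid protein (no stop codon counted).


Each amino acid = 1 codon = 3 bp
bp = 153 * 3 = 459 bp

459 bp


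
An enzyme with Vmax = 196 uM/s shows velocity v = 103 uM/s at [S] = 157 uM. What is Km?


Km = [S] * (Vmax - v) / v
Km = 157 * (196 - 103) / 103
Km = 141.7573 uM

141.7573 uM


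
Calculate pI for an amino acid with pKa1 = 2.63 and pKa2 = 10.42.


pI = (pKa1 + pKa2) / 2
pI = (2.63 + 10.42) / 2
pI = 6.525

6.525


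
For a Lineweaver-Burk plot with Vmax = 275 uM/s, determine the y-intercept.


y-intercept = 1/Vmax
= 1/275
= 0.0036 s/uM

0.0036 s/uM


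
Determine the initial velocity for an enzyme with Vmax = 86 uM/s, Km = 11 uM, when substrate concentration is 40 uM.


v = Vmax * [S] / (Km + [S])
v = 86 * 40 / (11 + 40)
v = 67.451 uM/s

67.451 uM/s


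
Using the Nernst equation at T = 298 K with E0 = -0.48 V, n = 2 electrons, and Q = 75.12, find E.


E = E0 - (RT/nF) * ln(Q)
E = -0.48 - (8.314 * 298 / (2 * 96485)) * ln(75.12)
E = -0.5355 V

-0.5355 V


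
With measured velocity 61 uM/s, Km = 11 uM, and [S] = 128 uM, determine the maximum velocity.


Vmax = v * (Km + [S]) / [S]
Vmax = 61 * (11 + 128) / 128
Vmax = 66.2422 uM/s

66.2422 uM/s


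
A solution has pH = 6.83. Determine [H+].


[H+] = 10^(-pH)
[H+] = 10^(-6.83)
[H+] = 1.479e-07 M

1.479e-07 M


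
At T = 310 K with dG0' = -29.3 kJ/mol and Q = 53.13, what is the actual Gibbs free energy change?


dG = dG0' + RT * ln(Q) / 1000
dG = -29.3 + 8.314 * 310 * ln(53.13) / 1000
dG = -19.0609 kJ/mol

-19.0609 kJ/mol


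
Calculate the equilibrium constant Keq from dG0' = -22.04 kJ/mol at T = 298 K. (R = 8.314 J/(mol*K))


Keq = exp(-dG0 * 1000 / (R * T))
Keq = exp(-(-22.04) * 1000 / (8.314 * 298))
Keq = 7301.288

7301.288


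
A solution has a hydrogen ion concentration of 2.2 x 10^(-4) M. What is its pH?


pH = -log10([H+])
pH = -log10(2.2 x 10^(-4))
pH = 3.6576

3.6576


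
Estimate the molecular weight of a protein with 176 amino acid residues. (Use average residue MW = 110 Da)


MW = n_residues * 110 Da
MW = 176 * 110
MW = 19360 Da

19360 Da


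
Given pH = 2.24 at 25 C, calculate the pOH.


pOH = 14 - pH
pOH = 14 - 2.24
pOH = 11.76

11.76


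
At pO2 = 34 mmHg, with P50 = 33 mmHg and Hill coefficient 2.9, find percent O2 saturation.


Y = pO2^n / (P50^n + pO2^n)
Y = 34^2.9 / (33^2.9 + 34^2.9)
Y = 52.16%

52.16%


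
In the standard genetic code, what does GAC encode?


Standard genetic code lookup.
Codon GAC -> Asp

Asp


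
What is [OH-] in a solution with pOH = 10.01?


[OH-] = 10^(-pOH)
[OH-] = 10^(-10.01)
[OH-] = 9.772e-11 M

9.772e-11 M


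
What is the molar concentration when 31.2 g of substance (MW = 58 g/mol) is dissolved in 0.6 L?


C = (mass / MW) / volume
C = (31.2 / 58) / 0.6
C = 0.8966 M

0.8966 M


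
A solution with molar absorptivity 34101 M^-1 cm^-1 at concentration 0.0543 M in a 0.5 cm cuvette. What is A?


A = epsilon * c * l
A = 34101 * 0.0543 * 0.5
A = 925.8422

925.8422


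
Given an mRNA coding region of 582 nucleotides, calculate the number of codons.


codons = nucleotides / 3
codons = 582 / 3 = 194

194


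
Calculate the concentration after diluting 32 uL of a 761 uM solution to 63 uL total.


C2 = C1 * V1 / V2
C2 = 761 * 32 / 63
C2 = 386.5397 uM

386.5397 uM


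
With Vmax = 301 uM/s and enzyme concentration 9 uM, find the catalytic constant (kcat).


kcat = Vmax / [E]t
kcat = 301 / 9
kcat = 33.4444 s^-1

33.4444 s^-1


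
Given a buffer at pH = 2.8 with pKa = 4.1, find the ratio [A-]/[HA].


[A-]/[HA] = 10^(pH - pKa)
= 10^(2.8 - 4.1)
= 0.0501

0.0501


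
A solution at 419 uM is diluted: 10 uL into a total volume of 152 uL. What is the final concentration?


C2 = C1 * V1 / V2
C2 = 419 * 10 / 152
C2 = 27.5658 uM

27.5658 uM


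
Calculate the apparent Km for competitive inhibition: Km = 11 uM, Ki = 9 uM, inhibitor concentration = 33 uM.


Km_app = Km * (1 + [I]/Ki)
Km_app = 11 * (1 + 33/9)
Km_app = 51.3333 uM

51.3333 uM


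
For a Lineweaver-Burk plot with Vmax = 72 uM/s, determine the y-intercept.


y-intercept = 1/Vmax
= 1/72
= 0.0139 s/uM

0.0139 s/uM


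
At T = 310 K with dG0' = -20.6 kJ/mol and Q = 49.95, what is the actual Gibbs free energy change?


dG = dG0' + RT * ln(Q) / 1000
dG = -20.6 + 8.314 * 310 * ln(49.95) / 1000
dG = -10.52 kJ/mol

-10.52 kJ/mol


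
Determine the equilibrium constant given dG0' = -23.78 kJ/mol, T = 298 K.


Keq = exp(-dG0 * 1000 / (R * T))
Keq = exp(-(-23.78) * 1000 / (8.314 * 298))
Keq = 14736.8514

14736.8514


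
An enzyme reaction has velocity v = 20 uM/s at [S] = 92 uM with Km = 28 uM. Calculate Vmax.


Vmax = v * (Km + [S]) / [S]
Vmax = 20 * (28 + 92) / 92
Vmax = 26.087 uM/s

26.087 uM/s


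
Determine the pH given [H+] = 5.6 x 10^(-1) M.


pH = -log10([H+])
pH = -log10(5.6 x 10^(-1))
pH = 0.2518

0.2518


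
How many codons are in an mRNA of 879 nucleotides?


codons = nucleotides / 3
codons = 879 / 3 = 293

293


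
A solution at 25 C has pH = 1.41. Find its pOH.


pOH = 14 - pH
pOH = 14 - 1.41
pOH = 12.59

12.59


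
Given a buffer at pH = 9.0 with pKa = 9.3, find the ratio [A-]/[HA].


[A-]/[HA] = 10^(pH - pKa)
= 10^(9.0 - 9.3)
= 0.5012

0.5012


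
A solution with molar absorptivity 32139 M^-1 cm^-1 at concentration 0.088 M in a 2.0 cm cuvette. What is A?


A = epsilon * c * l
A = 32139 * 0.088 * 2.0
A = 5656.464

5656.464


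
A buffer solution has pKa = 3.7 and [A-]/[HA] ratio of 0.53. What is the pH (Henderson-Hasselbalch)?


pH = pKa + log10([A-]/[HA])
pH = 3.7 + log10(0.53)
pH = 3.4243

3.4243


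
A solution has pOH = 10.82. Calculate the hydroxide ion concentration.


[OH-] = 10^(-pOH)
[OH-] = 10^(-10.82)
[OH-] = 1.514e-11 M

1.514e-11 M


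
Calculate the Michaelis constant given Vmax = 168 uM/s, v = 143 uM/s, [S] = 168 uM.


Km = [S] * (Vmax - v) / v
Km = 168 * (168 - 143) / 143
Km = 29.3706 uM

29.3706 uM


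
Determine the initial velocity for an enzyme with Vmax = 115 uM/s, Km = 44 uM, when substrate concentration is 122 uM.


v = Vmax * [S] / (Km + [S])
v = 115 * 122 / (44 + 122)
v = 84.5181 uM/s

84.5181 uM/s


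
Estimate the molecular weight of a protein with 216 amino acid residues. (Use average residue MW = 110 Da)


MW = n_residues * 110 Da
MW = 216 * 110
MW = 23760 Da

23760 Da


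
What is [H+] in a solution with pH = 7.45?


[H+] = 10^(-pH)
[H+] = 10^(-7.45)
[H+] = 3.548e-08 M

3.548e-08 M


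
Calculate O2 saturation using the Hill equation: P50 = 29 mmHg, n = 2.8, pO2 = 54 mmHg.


Y = pO2^n / (P50^n + pO2^n)
Y = 54^2.8 / (29^2.8 + 54^2.8)
Y = 85.08%

85.08%


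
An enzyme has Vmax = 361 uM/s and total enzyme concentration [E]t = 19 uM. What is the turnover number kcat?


kcat = Vmax / [E]t
kcat = 361 / 19
kcat = 19.0 s^-1

19.0 s^-1


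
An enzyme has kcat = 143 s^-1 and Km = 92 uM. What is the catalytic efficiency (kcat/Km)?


Catalytic efficiency = kcat / Km
= 143 / 92
= 1.5543 uM^-1*s^-1

1.5543 uM^-1*s^-1


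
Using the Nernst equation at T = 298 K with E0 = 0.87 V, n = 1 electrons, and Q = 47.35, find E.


E = E0 - (RT/nF) * ln(Q)
E = 0.87 - (8.314 * 298 / (1 * 96485)) * ln(47.35)
E = 0.7709 V

0.7709 V


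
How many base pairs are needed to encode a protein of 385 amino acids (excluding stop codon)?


Each amino acid = 1 codon = 3 bp
bp = 385 * 3 = 1155 bp

1155 bp


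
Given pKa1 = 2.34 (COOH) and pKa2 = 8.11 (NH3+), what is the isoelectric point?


pI = (pKa1 + pKa2) / 2
pI = (2.34 + 8.11) / 2
pI = 5.225

5.225


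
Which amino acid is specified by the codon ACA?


Standard genetic code lookup.
Codon ACA -> Thr

Thr


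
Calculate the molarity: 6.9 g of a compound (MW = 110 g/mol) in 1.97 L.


C = (mass / MW) / volume
C = (6.9 / 110) / 1.97
C = 0.0318 M

0.0318 M


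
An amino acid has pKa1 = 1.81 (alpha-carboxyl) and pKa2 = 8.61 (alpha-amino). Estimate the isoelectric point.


pI = (pKa1 + pKa2) / 2
pI = (1.81 + 8.61) / 2
pI = 5.21

5.21


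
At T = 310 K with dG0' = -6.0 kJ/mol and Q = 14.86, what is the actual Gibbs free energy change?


dG = dG0' + RT * ln(Q) / 1000
dG = -6.0 + 8.314 * 310 * ln(14.86) / 1000
dG = 0.9554 kJ/mol

0.9554 kJ/mol


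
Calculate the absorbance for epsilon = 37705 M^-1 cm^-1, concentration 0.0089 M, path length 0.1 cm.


A = epsilon * c * l
A = 37705 * 0.0089 * 0.1
A = 33.5575

33.5575


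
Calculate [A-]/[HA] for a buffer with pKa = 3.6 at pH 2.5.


[A-]/[HA] = 10^(pH - pKa)
= 10^(2.5 - 3.6)
= 0.0794

0.0794


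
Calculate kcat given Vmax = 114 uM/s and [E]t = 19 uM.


kcat = Vmax / [E]t
kcat = 114 / 19
kcat = 6.0 s^-1

6.0 s^-1


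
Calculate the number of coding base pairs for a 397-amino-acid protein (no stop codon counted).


Each amino acid = 1 codon = 3 bp
bp = 397 * 3 = 1191 bp

1191 bp


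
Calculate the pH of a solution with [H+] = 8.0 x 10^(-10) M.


pH = -log10([H+])
pH = -log10(8.0 x 10^(-10))
pH = 9.0969

9.0969


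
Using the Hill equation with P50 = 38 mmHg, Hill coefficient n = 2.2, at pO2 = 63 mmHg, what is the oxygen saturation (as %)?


Y = pO2^n / (P50^n + pO2^n)
Y = 63^2.2 / (38^2.2 + 63^2.2)
Y = 75.25%

75.25%


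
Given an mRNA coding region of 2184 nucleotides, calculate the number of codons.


codons = nucleotides / 3
codons = 2184 / 3 = 728

728


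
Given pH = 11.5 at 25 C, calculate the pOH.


pOH = 14 - pH
pOH = 14 - 11.5
pOH = 2.5

2.5


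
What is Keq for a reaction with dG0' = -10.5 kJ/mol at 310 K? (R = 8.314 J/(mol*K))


Keq = exp(-dG0 * 1000 / (R * T))
Keq = exp(-(-10.5) * 1000 / (8.314 * 310))
Keq = 58.7898

58.7898


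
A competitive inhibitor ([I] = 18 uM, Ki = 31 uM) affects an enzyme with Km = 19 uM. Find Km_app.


Km_app = Km * (1 + [I]/Ki)
Km_app = 19 * (1 + 18/31)
Km_app = 30.0323 uM

30.0323 uM


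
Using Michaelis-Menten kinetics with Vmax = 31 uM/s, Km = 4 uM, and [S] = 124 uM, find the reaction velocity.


v = Vmax * [S] / (Km + [S])
v = 31 * 124 / (4 + 124)
v = 30.0312 uM/s

30.0312 uM/s


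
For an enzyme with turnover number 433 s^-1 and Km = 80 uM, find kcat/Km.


Catalytic efficiency = kcat / Km
= 433 / 80
= 5.4125 uM^-1*s^-1

5.4125 uM^-1*s^-1


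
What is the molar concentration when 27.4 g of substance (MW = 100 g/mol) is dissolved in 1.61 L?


C = (mass / MW) / volume
C = (27.4 / 100) / 1.61
C = 0.1702 M

0.1702 M


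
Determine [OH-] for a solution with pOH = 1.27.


[OH-] = 10^(-pOH)
[OH-] = 10^(-1.27)
[OH-] = 0.0537 M

0.0537 M


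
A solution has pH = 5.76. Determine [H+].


[H+] = 10^(-pH)
[H+] = 10^(-5.76)
[H+] = 1.738e-06 M

1.738e-06 M


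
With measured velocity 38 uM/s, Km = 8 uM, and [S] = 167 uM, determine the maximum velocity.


Vmax = v * (Km + [S]) / [S]
Vmax = 38 * (8 + 167) / 167
Vmax = 39.8204 uM/s

39.8204 uM/s


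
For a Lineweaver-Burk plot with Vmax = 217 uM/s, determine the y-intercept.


y-intercept = 1/Vmax
= 1/217
= 0.0046 s/uM

0.0046 s/uM


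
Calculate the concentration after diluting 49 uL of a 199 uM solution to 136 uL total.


C2 = C1 * V1 / V2
C2 = 199 * 49 / 136
C2 = 71.6985 uM

71.6985 uM


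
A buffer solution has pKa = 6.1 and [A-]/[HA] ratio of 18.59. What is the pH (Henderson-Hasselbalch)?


pH = pKa + log10([A-]/[HA])
pH = 6.1 + log10(18.59)
pH = 7.3693

7.3693


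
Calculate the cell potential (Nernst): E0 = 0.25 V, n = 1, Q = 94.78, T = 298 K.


E = E0 - (RT/nF) * ln(Q)
E = 0.25 - (8.314 * 298 / (1 * 96485)) * ln(94.78)
E = 0.1331 V

0.1331 V


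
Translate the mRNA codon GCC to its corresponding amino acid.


Standard genetic code lookup.
Codon GCC -> Ala

Ala


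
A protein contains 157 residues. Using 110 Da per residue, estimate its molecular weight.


MW = n_residues * 110 Da
MW = 157 * 110
MW = 17270 Da

17270 Da


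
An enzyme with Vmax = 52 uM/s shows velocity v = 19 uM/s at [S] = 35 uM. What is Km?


Km = [S] * (Vmax - v) / v
Km = 35 * (52 - 19) / 19
Km = 60.7895 uM

60.7895 uM


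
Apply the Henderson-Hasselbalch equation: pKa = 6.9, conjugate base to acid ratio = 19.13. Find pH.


pH = pKa + log10([A-]/[HA])
pH = 6.9 + log10(19.13)
pH = 8.1817

8.1817


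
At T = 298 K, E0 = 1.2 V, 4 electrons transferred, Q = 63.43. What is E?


E = E0 - (RT/nF) * ln(Q)
E = 1.2 - (8.314 * 298 / (4 * 96485)) * ln(63.43)
E = 1.1734 V

1.1734 V


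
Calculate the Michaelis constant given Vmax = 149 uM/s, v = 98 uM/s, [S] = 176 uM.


Km = [S] * (Vmax - v) / v
Km = 176 * (149 - 98) / 98
Km = 91.5918 uM

91.5918 uM


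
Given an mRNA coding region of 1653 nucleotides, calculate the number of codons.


codons = nucleotides / 3
codons = 1653 / 3 = 551

551


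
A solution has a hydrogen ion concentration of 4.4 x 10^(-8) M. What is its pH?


pH = -log10([H+])
pH = -log10(4.4 x 10^(-8))
pH = 7.3565

7.3565


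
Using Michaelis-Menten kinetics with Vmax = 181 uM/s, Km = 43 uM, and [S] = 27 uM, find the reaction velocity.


v = Vmax * [S] / (Km + [S])
v = 181 * 27 / (43 + 27)
v = 69.8143 uM/s

69.8143 uM/s


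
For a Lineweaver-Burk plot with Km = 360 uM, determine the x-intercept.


x-intercept = -1/Km
= -1/360
= -0.0028 1/uM

-0.0028 1/uM


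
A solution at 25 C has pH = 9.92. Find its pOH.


pOH = 14 - pH
pOH = 14 - 9.92
pOH = 4.08

4.08


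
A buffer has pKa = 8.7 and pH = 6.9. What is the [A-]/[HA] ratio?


[A-]/[HA] = 10^(pH - pKa)
= 10^(6.9 - 8.7)
= 0.0158

0.0158


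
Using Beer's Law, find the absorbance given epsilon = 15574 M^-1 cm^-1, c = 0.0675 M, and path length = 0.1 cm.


A = epsilon * c * l
A = 15574 * 0.0675 * 0.1
A = 105.1245

105.1245


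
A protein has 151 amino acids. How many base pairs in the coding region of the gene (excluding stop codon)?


Each amino acid = 1 codon = 3 bp
bp = 151 * 3 = 453 bp

453 bp


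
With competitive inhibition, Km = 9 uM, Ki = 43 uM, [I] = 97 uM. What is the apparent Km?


Km_app = Km * (1 + [I]/Ki)
Km_app = 9 * (1 + 97/43)
Km_app = 29.3023 uM

29.3023 uM


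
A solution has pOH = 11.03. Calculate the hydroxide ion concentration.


[OH-] = 10^(-pOH)
[OH-] = 10^(-11.03)
[OH-] = 9.333e-12 M

9.333e-12 M


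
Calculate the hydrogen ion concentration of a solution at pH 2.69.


[H+] = 10^(-pH)
[H+] = 10^(-2.69)
[H+] = 0.002 M

0.002 M


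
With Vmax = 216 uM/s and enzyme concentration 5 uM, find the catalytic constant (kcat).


kcat = Vmax / [E]t
kcat = 216 / 5
kcat = 43.2 s^-1

43.2 s^-1


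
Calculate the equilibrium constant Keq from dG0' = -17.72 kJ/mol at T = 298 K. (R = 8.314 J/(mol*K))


Keq = exp(-dG0 * 1000 / (R * T))
Keq = exp(-(-17.72) * 1000 / (8.314 * 298))
Keq = 1276.8655

1276.8655


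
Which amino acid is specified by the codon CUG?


Standard genetic code lookup.
Codon CUG -> Leu

Leu


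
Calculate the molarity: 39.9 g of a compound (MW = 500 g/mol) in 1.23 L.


C = (mass / MW) / volume
C = (39.9 / 500) / 1.23
C = 0.0649 M

0.0649 M


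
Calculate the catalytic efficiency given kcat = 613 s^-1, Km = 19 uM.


Catalytic efficiency = kcat / Km
= 613 / 19
= 32.2632 uM^-1*s^-1

32.2632 uM^-1*s^-1


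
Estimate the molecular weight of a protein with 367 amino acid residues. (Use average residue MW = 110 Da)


MW = n_residues * 110 Da
MW = 367 * 110
MW = 40370 Da

40370 Da


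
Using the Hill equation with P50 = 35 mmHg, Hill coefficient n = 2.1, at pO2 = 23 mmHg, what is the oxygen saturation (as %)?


Y = pO2^n / (P50^n + pO2^n)
Y = 23^2.1 / (35^2.1 + 23^2.1)
Y = 29.28%

29.28%


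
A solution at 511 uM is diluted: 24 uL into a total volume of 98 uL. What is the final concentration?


C2 = C1 * V1 / V2
C2 = 511 * 24 / 98
C2 = 125.1429 uM

125.1429 uM


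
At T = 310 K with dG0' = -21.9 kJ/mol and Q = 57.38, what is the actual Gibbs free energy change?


dG = dG0' + RT * ln(Q) / 1000
dG = -21.9 + 8.314 * 310 * ln(57.38) / 1000
dG = -11.4626 kJ/mol

-11.4626 kJ/mol


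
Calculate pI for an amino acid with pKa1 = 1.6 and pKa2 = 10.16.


pI = (pKa1 + pKa2) / 2
pI = (1.6 + 10.16) / 2
pI = 5.88

5.88


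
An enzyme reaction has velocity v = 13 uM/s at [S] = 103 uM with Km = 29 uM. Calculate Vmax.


Vmax = v * (Km + [S]) / [S]
Vmax = 13 * (29 + 103) / 103
Vmax = 16.6602 uM/s

16.6602 uM/s


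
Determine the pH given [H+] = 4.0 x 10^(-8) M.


pH = -log10([H+])
pH = -log10(4.0 x 10^(-8))
pH = 7.3979

7.3979


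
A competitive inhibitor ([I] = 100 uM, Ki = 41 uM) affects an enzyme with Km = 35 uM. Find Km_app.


Km_app = Km * (1 + [I]/Ki)
Km_app = 35 * (1 + 100/41)
Km_app = 120.3659 uM

120.3659 uM


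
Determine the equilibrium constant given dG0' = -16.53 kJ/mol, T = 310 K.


Keq = exp(-dG0 * 1000 / (R * T))
Keq = exp(-(-16.53) * 1000 / (8.314 * 310))
Keq = 610.0795

610.0795


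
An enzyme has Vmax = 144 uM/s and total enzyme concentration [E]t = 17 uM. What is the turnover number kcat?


kcat = Vmax / [E]t
kcat = 144 / 17
kcat = 8.4706 s^-1

8.4706 s^-1


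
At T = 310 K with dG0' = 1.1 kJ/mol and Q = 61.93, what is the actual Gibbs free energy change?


dG = dG0' + RT * ln(Q) / 1000
dG = 1.1 + 8.314 * 310 * ln(61.93) / 1000
dG = 11.7341 kJ/mol

11.7341 kJ/mol


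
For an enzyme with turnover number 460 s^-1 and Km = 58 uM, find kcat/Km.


Catalytic efficiency = kcat / Km
= 460 / 58
= 7.931 uM^-1*s^-1

7.931 uM^-1*s^-1


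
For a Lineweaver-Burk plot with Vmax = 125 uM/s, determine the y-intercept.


y-intercept = 1/Vmax
= 1/125
= 0.008 s/uM

0.008 s/uM


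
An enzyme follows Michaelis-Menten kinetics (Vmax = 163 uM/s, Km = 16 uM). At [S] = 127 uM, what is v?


v = Vmax * [S] / (Km + [S])
v = 163 * 127 / (16 + 127)
v = 144.7622 uM/s

144.7622 uM/s


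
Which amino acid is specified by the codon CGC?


Standard genetic code lookup.
Codon CGC -> Arg

Arg


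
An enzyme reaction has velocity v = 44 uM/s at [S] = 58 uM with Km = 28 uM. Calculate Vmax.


Vmax = v * (Km + [S]) / [S]
Vmax = 44 * (28 + 58) / 58
Vmax = 65.2414 uM/s

65.2414 uM/s


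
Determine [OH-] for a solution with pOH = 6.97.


[OH-] = 10^(-pOH)
[OH-] = 10^(-6.97)
[OH-] = 1.072e-07 M

1.072e-07 M


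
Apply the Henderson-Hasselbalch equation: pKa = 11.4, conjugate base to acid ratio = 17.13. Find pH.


pH = pKa + log10([A-]/[HA])
pH = 11.4 + log10(17.13)
pH = 12.6338

12.6338


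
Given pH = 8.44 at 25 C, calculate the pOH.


pOH = 14 - pH
pOH = 14 - 8.44
pOH = 5.56

5.56


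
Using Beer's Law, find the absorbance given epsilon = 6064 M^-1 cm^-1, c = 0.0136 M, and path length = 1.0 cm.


A = epsilon * c * l
A = 6064 * 0.0136 * 1.0
A = 82.4704

82.4704


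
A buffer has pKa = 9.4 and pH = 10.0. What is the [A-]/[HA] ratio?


[A-]/[HA] = 10^(pH - pKa)
= 10^(10.0 - 9.4)
= 3.9811

3.9811


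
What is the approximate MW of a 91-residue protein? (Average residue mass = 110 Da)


MW = n_residues * 110 Da
MW = 91 * 110
MW = 10010 Da

10010 Da


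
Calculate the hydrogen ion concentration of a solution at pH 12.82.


[H+] = 10^(-pH)
[H+] = 10^(-12.82)
[H+] = 1.514e-13 M

1.514e-13 M


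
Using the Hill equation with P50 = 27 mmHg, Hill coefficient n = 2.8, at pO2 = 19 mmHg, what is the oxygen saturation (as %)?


Y = pO2^n / (P50^n + pO2^n)
Y = 19^2.8 / (27^2.8 + 19^2.8)
Y = 27.21%

27.21%


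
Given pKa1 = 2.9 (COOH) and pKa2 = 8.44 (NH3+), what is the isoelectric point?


pI = (pKa1 + pKa2) / 2
pI = (2.9 + 8.44) / 2
pI = 5.67

5.67


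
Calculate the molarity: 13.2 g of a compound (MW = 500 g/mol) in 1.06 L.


C = (mass / MW) / volume
C = (13.2 / 500) / 1.06
C = 0.0249 M

0.0249 M
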